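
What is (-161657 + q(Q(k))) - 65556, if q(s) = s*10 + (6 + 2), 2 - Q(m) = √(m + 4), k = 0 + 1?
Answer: -227185 - 10*√5 ≈ -2.2721e+5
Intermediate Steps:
k = 1
Q(m) = 2 - √(4 + m) (Q(m) = 2 - √(m + 4) = 2 - √(4 + m))
q(s) = 8 + 10*s (q(s) = 10*s + 8 = 8 + 10*s)
(-161657 + q(Q(k))) - 65556 = (-161657 + (8 + 10*(2 - √(4 + 1)))) - 65556 = (-161657 + (8 + 10*(2 - √5))) - 65556 = (-161657 + (8 + (20 - 10*√5))) - 65556 = (-161657 + (28 - 10*√5)) - 65556 = (-161629 - 10*√5) - 65556 = -227185 - 10*√5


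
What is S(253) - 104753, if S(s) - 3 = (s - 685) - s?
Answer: -105435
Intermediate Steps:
S(s) = -682 (S(s) = 3 + ((s - 685) - s) = 3 + ((-685 + s) - s) = 3 - 685 = -682)
S(253) - 104753 = -682 - 104753 = -105435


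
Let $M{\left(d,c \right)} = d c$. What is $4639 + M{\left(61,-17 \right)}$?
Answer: $3602$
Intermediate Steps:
$M{\left(d,c \right)} = c d$
$4639 + M{\left(61,-17 \right)} = 4639 - 1037 = 3602$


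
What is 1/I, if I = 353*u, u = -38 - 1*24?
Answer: -1/21886 ≈ -4.5691e-5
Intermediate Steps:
u = -62 (u = -38 - 24 = -62)
I = -21886 (I = 353*(-62) = -21886)
1/I = 1/(-21886) = -1/21886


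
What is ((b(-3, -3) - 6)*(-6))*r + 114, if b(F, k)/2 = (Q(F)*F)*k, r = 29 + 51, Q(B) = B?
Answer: 28914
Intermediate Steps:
r = 80
b(F, k) = 2*k*F² (b(F, k) = 2*((F*F)*k) = 2*(F²*k) = 2*(k*F²) = 2*k*F²)
((b(-3, -3) - 6)*(-6))*r + 114 = ((2*(-3)*(-3)² - 6)*(-6))*80 + 114 = ((2*(-3)*9 - 6)*(-6))*80 + 114 = ((-54 - 6)*(-6))*80 + 114 = -60*(-6)*80 + 114 = 360*80 + 114 = 28800 + 114 = 28914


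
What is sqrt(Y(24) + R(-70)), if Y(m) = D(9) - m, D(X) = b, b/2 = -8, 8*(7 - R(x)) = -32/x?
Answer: I*sqrt(40495)/35 ≈ 5.7495*I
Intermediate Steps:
R(x) = 7 + 4/x (R(x) = 7 - (-4)/x = 7 + 4/x)
b = -16 (b = 2*(-8) = -16)
D(X) = -16
Y(m) = -16 - m
sqrt(Y(24) + R(-70)) = sqrt((-16 - 1*24) + (7 + 4/(-70))) = sqrt((-16 - 24) + (7 + 4*(-1/70))) = sqrt(-40 + (7 - 2/35)) = sqrt(-40 + 243/35) = sqrt(-1157/35) = I*sqrt(40495)/35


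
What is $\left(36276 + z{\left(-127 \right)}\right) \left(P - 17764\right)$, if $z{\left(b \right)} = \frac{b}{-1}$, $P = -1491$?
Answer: $-700939765$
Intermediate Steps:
$z{\left(b \right)} = - b$ ($z{\left(b \right)} = b \left(-1\right) = - b$)
$\left(36276 + z{\left(-127 \right)}\right) \left(P - 17764\right) = \left(36276 - -127\right) \left(-1491 - 17764\right) = \left(36276 + 127\right) \left(-19255\right) = 36403 \left(-19255\right) = -700939765$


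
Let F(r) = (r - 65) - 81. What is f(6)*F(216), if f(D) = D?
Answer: 420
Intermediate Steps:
F(r) = -146 + r (F(r) = (-65 + r) - 81 = -146 + r)
f(6)*F(216) = 6*(-146 + 216) = 6*70 = 420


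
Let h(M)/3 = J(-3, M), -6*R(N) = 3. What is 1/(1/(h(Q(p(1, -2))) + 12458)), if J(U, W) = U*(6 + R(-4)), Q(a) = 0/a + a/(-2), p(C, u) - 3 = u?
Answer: 24817/2 ≈ 12409.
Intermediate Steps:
p(C, u) = 3 + u
R(N) = -½ (R(N) = -⅙*3 = -½)
Q(a) = -a/2 (Q(a) = 0 + a*(-½) = 0 - a/2 = -a/2)
J(U, W) = 11*U/2 (J(U, W) = U*(6 - ½) = U*(11/2) = 11*U/2)
h(M) = -99/2 (h(M) = 3*((11/2)*(-3)) = 3*(-33/2) = -99/2)
1/(1/(h(Q(p(1, -2))) + 12458)) = 1/(1/(-99/2 + 12458)) = 1/(1/(24817/2)) = 1/(2/24817) = 24817/2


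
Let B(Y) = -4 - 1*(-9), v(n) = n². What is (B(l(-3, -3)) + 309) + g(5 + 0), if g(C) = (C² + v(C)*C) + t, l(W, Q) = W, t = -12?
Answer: 452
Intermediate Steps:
B(Y) = 5 (B(Y) = -4 + 9 = 5)
g(C) = -12 + C² + C³ (g(C) = (C² + C²*C) - 12 = (C² + C³) - 12 = -12 + C² + C³)
(B(l(-3, -3)) + 309) + g(5 + 0) = (5 + 309) + (-12 + (5 + 0)² + (5 + 0)³) = 314 + (-12 + 5² + 5³) = 314 + (-12 + 25 + 125) = 314 + 138 = 452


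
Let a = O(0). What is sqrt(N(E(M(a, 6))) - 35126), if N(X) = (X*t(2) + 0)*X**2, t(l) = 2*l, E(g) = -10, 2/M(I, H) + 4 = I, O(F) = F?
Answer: I*sqrt(39126) ≈ 197.8*I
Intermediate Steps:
a = 0
M(I, H) = 2/(-4 + I)
N(X) = 4*X**3 (N(X) = (X*(2*2) + 0)*X**2 = (X*4 + 0)*X**2 = (4*X + 0)*X**2 = (4*X)*X**2 = 4*X**3)
sqrt(N(E(M(a, 6))) - 35126) = sqrt(4*(-10)**3 - 35126) = sqrt(4*(-1000) - 35126) = sqrt(-4000 - 35126) = sqrt(-39126) = I*sqrt(39126)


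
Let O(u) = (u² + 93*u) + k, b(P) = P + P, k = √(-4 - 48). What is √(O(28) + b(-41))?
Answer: √(3306 + 2*I*√13) ≈ 57.498 + 0.06271*I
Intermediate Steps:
k = 2*I*√13 (k = √(-52) = 2*I*√13 ≈ 7.2111*I)
b(P) = 2*P
O(u) = u² + 93*u + 2*I*√13 (O(u) = (u² + 93*u) + 2*I*√13 = u² + 93*u + 2*I*√13)
√(O(28) + b(-41)) = √((28² + 93*28 + 2*I*√13) + 2*(-41)) = √((784 + 2604 + 2*I*√13) - 82) = √((3388 + 2*I*√13) - 82) = √(3306 + 2*I*√13)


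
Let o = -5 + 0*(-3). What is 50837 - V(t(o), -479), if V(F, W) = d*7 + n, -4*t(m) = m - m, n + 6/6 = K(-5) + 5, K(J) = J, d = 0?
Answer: 50838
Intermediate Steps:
n = -1 (n = -1 + (-5 + 5) = -1 + 0 = -1)
o = -5 (o = -5 + 0 = -5)
t(m) = 0 (t(m) = -(m - m)/4 = -¼*0 = 0)
V(F, W) = -1 (V(F, W) = 0*7 - 1 = 0 - 1 = -1)
50837 - V(t(o), -479) = 50837 - 1*(-1) = 50837 + 1 = 50838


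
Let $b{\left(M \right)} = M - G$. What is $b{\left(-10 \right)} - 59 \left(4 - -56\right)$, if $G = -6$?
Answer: $-3544$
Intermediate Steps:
$b{\left(M \right)} = 6 + M$ ($b{\left(M \right)} = M - -6 = M + 6 = 6 + M$)
$b{\left(-10 \right)} - 59 \left(4 - -56\right) = \left(6 - 10\right) - 59 \left(4 - -56\right) = -4 - 59 \left(4 + 56\right) = -4 - 3540 = -3544$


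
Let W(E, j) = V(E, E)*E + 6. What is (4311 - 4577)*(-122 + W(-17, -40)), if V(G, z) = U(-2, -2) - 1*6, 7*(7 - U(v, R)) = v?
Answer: 36670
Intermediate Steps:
U(v, R) = 7 - v/7
V(G, z) = 9/7 (V(G, z) = (7 - ⅐*(-2)) - 1*6 = (7 + 2/7) - 6 = 51/7 - 6 = 9/7)
W(E, j) = 6 + 9*E/7 (W(E, j) = 9*E/7 + 6 = 6 + 9*E/7)
(4311 - 4577)*(-122 + W(-17, -40)) = (4311 - 4577)*(-122 + (6 + (9/7)*(-17))) = -266*(-122 + (6 - 153/7)) = -266*(-122 - 111/7) = -266*(-965/7) = 36670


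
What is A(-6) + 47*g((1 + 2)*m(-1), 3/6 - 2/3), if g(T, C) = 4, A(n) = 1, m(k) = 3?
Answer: 189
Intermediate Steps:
A(-6) + 47*g((1 + 2)*m(-1), 3/6 - 2/3) = 1 + 47*4 = 1 + 188 = 189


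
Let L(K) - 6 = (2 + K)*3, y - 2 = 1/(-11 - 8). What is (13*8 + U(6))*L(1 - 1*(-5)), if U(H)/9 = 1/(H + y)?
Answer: 476250/151 ≈ 3154.0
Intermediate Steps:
y = 37/19 (y = 2 + 1/(-11 - 8) = 2 + 1/(-19) = 2 - 1/19 = 37/19 ≈ 1.9474)
U(H) = 9/(37/19 + H) (U(H) = 9/(H + 37/19) = 9/(37/19 + H))
L(K) = 12 + 3*K (L(K) = 6 + (2 + K)*3 = 6 + (6 + 3*K) = 12 + 3*K)
(13*8 + U(6))*L(1 - 1*(-5)) = (13*8 + 171/(37 + 19*6))*(12 + 3*(1 - 1*(-5))) = (104 + 171/(37 + 114))*(12 + 3*(1 + 5)) = (104 + 171/151)*(12 + 3*6) = (104 + 171*(1/151))*(12 + 18) = (104 + 171/151)*30 = (15875/151)*30 = 476250/151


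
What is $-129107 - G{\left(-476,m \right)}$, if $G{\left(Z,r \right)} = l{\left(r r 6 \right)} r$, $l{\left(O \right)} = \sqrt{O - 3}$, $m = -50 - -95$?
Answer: $-129107 - 45 \sqrt{12147} \approx -1.3407 \cdot 10^{5}$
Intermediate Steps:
$m = 45$ ($m = -50 + 95 = 45$)
$l{\left(O \right)} = \sqrt{-3 + O}$
$G{\left(Z,r \right)} = r \sqrt{-3 + 6 r^{2}}$ ($G{\left(Z,r \right)} = \sqrt{-3 + r r 6} r = \sqrt{-3 + r^{2} \cdot 6} r = \sqrt{-3 + 6 r^{2}} r = r \sqrt{-3 + 6 r^{2}}$)
$-129107 - G{\left(-476,m \right)} = -129107 - 45 \sqrt{-3 + 6 \cdot 45^{2}} = -129107 - 45 \sqrt{-3 + 6 \cdot 2025} = -129107 - 45 \sqrt{-3 + 12150} = -129107 - 45 \sqrt{12147}$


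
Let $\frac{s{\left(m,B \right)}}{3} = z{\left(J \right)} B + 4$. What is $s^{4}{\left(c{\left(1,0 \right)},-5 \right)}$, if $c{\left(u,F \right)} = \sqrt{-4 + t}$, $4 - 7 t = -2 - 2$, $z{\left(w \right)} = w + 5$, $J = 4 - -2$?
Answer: $547981281$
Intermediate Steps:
$J = 6$ ($J = 4 + 2 = 6$)
$z{\left(w \right)} = 5 + w$
$t = \frac{8}{7}$ ($t = \frac{4}{7} - \frac{-2 - 2}{7} = \frac{4}{7} - - \frac{4}{7} = \frac{4}{7} + \frac{4}{7} = \frac{8}{7} \approx 1.1429$)
$c{\left(u,F \right)} = \frac{2 i \sqrt{35}}{7}$ ($c{\left(u,F \right)} = \sqrt{-4 + \frac{8}{7}} = \sqrt{- \frac{20}{7}} = \frac{2 i \sqrt{35}}{7}$)
$s{\left(m,B \right)} = 12 + 33 B$ ($s{\left(m,B \right)} = 3 \left(\left(5 + 6\right) B + 4\right) = 3 \left(11 B + 4\right) = 3 \left(4 + 11 B\right) = 12 + 33 B$)
$s^{4}{\left(c{\left(1,0 \right)},-5 \right)} = \left(12 + 33 \left(-5\right)\right)^{4} = \left(12 - 165\right)^{4} = \left(-153\right)^{4} = 547981281$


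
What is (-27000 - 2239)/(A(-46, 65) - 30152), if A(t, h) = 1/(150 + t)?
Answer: 3040856/3135807 ≈ 0.96972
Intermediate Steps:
(-27000 - 2239)/(A(-46, 65) - 30152) = (-27000 - 2239)/(1/(150 - 46) - 30152) = -29239/(1/104 - 30152) = -29239/(-3135807/104) = -29239*(-104/3135807) = 3040856/3135807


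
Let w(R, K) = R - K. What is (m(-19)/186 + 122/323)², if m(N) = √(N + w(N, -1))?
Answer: 511066691/3609366084 + 122*I*√37/30039 ≈ 0.14159 + 0.024704*I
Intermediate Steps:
m(N) = √(1 + 2*N) (m(N) = √(N + (N - 1*(-1))) = √(N + (N + 1)) = √(N + (1 + N)) = √(1 + 2*N))
(m(-19)/186 + 122/323)² = (√(1 + 2*(-19))/186 + 122/323)² = (√(1 - 38)*(1/186) + 122*(1/323))² = (√(-37)*(1/186) + 122/323)² = ((I*√37)*(1/186) + 122/323)² = (I*√37/186 + 122/323)² = (122/323 + I*√37/186)²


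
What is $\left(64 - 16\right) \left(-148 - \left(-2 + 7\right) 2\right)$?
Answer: $-7584$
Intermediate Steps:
$\left(64 - 16\right) \left(-148 - \left(-2 + 7\right) 2\right) = 48 \left(-148 - 5 \cdot 2\right) = 48 \left(-148 - 10\right) = 48 \left(-158\right) = -7584$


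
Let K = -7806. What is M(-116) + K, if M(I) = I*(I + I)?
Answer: 19106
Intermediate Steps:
M(I) = 2*I² (M(I) = I*(2*I) = 2*I²)
M(-116) + K = 2*(-116)² - 7806 = 2*13456 - 7806 = 26912 - 7806 = 19106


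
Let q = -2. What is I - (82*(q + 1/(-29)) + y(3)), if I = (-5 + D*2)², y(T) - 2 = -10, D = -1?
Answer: 6491/29 ≈ 223.83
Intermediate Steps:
y(T) = -8 (y(T) = 2 - 10 = -8)
I = 49 (I = (-5 - 1*2)² = (-5 - 2)² = (-7)² = 49)
I - (82*(q + 1/(-29)) + y(3)) = 49 - (82*(-2 + 1/(-29)) - 8) = 49 - (82*(-2 - 1/29) - 8) = 49 - (82*(-59/29) - 8) = 49 - (-4838/29 - 8) = 49 - 1*(-5070/29) = 49 + 5070/29 = 6491/29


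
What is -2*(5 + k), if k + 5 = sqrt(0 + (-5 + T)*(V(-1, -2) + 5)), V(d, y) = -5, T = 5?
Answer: 0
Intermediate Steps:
k = -5 (k = -5 + sqrt(0 + (-5 + 5)*(-5 + 5)) = -5 + sqrt(0 + 0*0) = -5 + sqrt(0 + 0) = -5 + sqrt(0) = -5 + 0 = -5)
-2*(5 + k) = -2*(5 - 5) = -2*0 = 0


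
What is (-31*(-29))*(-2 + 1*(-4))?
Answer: -5394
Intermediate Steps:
(-31*(-29))*(-2 + 1*(-4)) = 899*(-2 - 4) = 899*(-6) = -5394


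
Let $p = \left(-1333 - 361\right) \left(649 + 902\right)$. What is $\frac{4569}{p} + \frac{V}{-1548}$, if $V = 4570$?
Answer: $- \frac{500594308}{169466913} \approx -2.9539$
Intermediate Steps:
$p = -2627394$ ($p = \left(-1694\right) 1551 = -2627394$)
$\frac{4569}{p} + \frac{V}{-1548} = \frac{4569}{-2627394} + \frac{4570}{-1548} = 4569 \left(- \frac{1}{2627394}\right) + 4570 \left(- \frac{1}{1548}\right) = - \frac{1523}{875798} - \frac{2285}{774} = - \frac{500594308}{169466913}$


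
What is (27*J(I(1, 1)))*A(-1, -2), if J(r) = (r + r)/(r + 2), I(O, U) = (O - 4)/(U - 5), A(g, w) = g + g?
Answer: -324/11 ≈ -29.455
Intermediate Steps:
A(g, w) = 2*g
I(O, U) = (-4 + O)/(-5 + U)
J(r) = 2*r/(2 + r) (J(r) = (2*r)/(2 + r) = 2*r/(2 + r))
(27*J(I(1, 1)))*A(-1, -2) = (27*(2*((-4 + 1)/(-5 + 1))/(2 + (-4 + 1)/(-5 + 1))))*(2*(-1)) = (27*(2*(-3/(-4))/(2 - 3/(-4))))*(-2) = (27*(2*(-1/4*(-3))/(2 - 1/4*(-3))))*(-2) = (27*(2*(3/4)/(2 + 3/4)))*(-2) = (27*(2*(3/4)/(11/4)))*(-2) = (27*(2*(3/4)*(4/11)))*(-2) = (27*(6/11))*(-2) = (162/11)*(-2) = -324/11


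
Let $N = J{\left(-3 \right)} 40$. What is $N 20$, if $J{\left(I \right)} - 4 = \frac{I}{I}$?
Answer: $4000$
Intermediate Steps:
$J{\left(I \right)} = 5$ ($J{\left(I \right)} = 4 + \frac{I}{I} = 4 + 1 = 5$)
$N = 200$ ($N = 5 \cdot 40 = 200$)
$N 20 = 200 \cdot 20 = 4000$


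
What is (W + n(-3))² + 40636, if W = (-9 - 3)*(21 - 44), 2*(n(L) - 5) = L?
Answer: 475025/4 ≈ 1.1876e+5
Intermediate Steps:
n(L) = 5 + L/2
W = 276 (W = -12*(-23) = 276)
(W + n(-3))² + 40636 = (276 + (5 + (½)*(-3)))² + 40636 = (276 + (5 - 3/2))² + 40636 = (276 + 7/2)² + 40636 = (559/2)² + 40636 = 312481/4 + 40636 = 475025/4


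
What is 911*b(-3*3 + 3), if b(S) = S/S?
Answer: 911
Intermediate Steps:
b(S) = 1
911*b(-3*3 + 3) = 911*1 = 911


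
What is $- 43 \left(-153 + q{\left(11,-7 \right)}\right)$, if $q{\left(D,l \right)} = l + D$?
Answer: $6407$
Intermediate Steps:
$q{\left(D,l \right)} = D + l$
$- 43 \left(-153 + q{\left(11,-7 \right)}\right) = - 43 \left(-153 + \left(11 - 7\right)\right) = - 43 \left(-153 + 4\right) = \left(-43\right) \left(-149\right) = 6407$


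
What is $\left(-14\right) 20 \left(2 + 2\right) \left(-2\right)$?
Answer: $2240$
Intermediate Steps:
$\left(-14\right) 20 \left(2 + 2\right) \left(-2\right) = - 280 \cdot 4 \left(-2\right) = \left(-280\right) \left(-8\right) = 2240$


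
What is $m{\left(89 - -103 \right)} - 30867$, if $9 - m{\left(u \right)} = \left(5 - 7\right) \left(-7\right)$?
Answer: $-30872$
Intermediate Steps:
$m{\left(u \right)} = -5$ ($m{\left(u \right)} = 9 - \left(5 - 7\right) \left(-7\right) = 9 - \left(-2\right) \left(-7\right) = 9 - 14 = -5$)
$m{\left(89 - -103 \right)} - 30867 = -5 - 30867 = -30872$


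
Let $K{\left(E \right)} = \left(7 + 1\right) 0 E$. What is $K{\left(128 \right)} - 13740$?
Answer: $-13740$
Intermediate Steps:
$K{\left(E \right)} = 0$ ($K{\left(E \right)} = 8 \cdot 0 E = 0 E = 0$)
$K{\left(128 \right)} - 13740 = 0 - 13740 = -13740$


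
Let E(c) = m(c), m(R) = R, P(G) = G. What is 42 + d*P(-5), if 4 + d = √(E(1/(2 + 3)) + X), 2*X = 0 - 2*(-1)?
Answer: 62 - √30 ≈ 56.523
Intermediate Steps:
E(c) = c
X = 1 (X = (0 - 2*(-1))/2 = (0 + 2)/2 = (½)*2 = 1)
d = -4 + √30/5 (d = -4 + √(1/(2 + 3) + 1) = -4 + √(1/5 + 1) = -4 + √(⅕ + 1) = -4 + √(6/5) = -4 + √30/5 ≈ -2.9046)
42 + d*P(-5) = 42 + (-4 + √30/5)*(-5) = 42 + (20 - √30) = 62 - √30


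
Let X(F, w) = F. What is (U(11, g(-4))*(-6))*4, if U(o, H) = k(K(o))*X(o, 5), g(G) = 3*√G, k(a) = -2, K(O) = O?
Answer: 528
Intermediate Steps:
U(o, H) = -2*o
(U(11, g(-4))*(-6))*4 = (-2*11*(-6))*4 = -22*(-6)*4 = 132*4 = 528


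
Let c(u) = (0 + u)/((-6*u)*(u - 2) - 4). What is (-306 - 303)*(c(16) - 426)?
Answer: 87431694/337 ≈ 2.5944e+5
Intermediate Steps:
c(u) = u/(-4 - 6*u*(-2 + u)) (c(u) = u/((-6*u)*(-2 + u) - 4) = u/(-6*u*(-2 + u) - 4) = u/(-4 - 6*u*(-2 + u)))
(-306 - 303)*(c(16) - 426) = (-306 - 303)*(-1*16/(4 - 12*16 + 6*16**2) - 426) = -609*(-1*16/(4 - 192 + 6*256) - 426) = -609*(-1*16/(4 - 192 + 1536) - 426) = -609*(-1*16/1348 - 426) = -609*(-1*16*1/1348 - 426) = -609*(-4/337 - 426) = -609*(-143566/337) = 87431694/337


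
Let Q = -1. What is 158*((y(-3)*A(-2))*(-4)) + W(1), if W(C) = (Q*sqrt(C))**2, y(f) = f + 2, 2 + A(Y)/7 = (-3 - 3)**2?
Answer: 150417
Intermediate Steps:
A(Y) = 238 (A(Y) = -14 + 7*(-3 - 3)**2 = -14 + 7*(-6)**2 = -14 + 7*36 = -14 + 252 = 238)
y(f) = 2 + f
W(C) = C (W(C) = (-sqrt(C))**2 = C)
158*((y(-3)*A(-2))*(-4)) + W(1) = 158*(((2 - 3)*238)*(-4)) + 1 = 158*(-1*238*(-4)) + 1 = 158*(-238*(-4)) + 1 = 158*952 + 1 = 150416 + 1 = 150417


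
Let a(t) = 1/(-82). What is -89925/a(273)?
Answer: 7373850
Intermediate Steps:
a(t) = -1/82
-89925/a(273) = -89925/(-1/82) = -89925*(-82) = 7373850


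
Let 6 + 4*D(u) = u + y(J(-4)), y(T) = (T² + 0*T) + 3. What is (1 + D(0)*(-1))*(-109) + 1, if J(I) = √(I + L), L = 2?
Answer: -977/4 ≈ -244.25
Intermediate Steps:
J(I) = √(2 + I) (J(I) = √(I + 2) = √(2 + I))
y(T) = 3 + T² (y(T) = (T² + 0) + 3 = T² + 3 = 3 + T²)
D(u) = -5/4 + u/4 (D(u) = -3/2 + (u + (3 + (√(2 - 4))²))/4 = -3/2 + (u + (3 + (√(-2))²))/4 = -3/2 + (u + (3 + (I*√2)²))/4 = -3/2 + (u + (3 - 2))/4 = -3/2 + (u + 1)/4 = -3/2 + (1 + u)/4 = -3/2 + (¼ + u/4) = -5/4 + u/4)
(1 + D(0)*(-1))*(-109) + 1 = (1 + (-5/4 + (¼)*0)*(-1))*(-109) + 1 = (1 + (-5/4 + 0)*(-1))*(-109) + 1 = (1 - 5/4*(-1))*(-109) + 1 = (1 + 5/4)*(-109) + 1 = (9/4)*(-109) + 1 = -981/4 + 1 = -977/4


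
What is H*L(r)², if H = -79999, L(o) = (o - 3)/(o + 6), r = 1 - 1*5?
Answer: -3919951/4 ≈ -9.7999e+5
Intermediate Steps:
r = -4 (r = 1 - 5 = -4)
L(o) = (-3 + o)/(6 + o)
H*L(r)² = -79999*(-3 - 4)²/(6 - 4)² = -79999*(-7/2)² = -79999*49/4 = -3919951/4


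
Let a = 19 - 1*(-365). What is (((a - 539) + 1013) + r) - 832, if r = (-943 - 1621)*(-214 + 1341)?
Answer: -2889602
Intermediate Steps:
a = 384 (a = 19 + 365 = 384)
r = -2889628 (r = -2564*1127 = -2889628)
(((a - 539) + 1013) + r) - 832 = (((384 - 539) + 1013) - 2889628) - 832 = ((-155 + 1013) - 2889628) - 832 = (858 - 2889628) - 832 = -2888770 - 832 = -2889602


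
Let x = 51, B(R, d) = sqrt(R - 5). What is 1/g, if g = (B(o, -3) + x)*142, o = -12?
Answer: 3/21868 - I*sqrt(17)/371756 ≈ 0.00013719 - 1.1091e-5*I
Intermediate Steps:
B(R, d) = sqrt(-5 + R)
g = 7242 + 142*I*sqrt(17) (g = (sqrt(-5 - 12) + 51)*142 = (sqrt(-17) + 51)*142 = (I*sqrt(17) + 51)*142 = (51 + I*sqrt(17))*142 = 7242 + 142*I*sqrt(17) ≈ 7242.0 + 585.48*I)
1/g = 1/(7242 + 142*I*sqrt(17))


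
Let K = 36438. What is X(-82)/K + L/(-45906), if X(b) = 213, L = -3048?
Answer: 6713389/92929046 ≈ 0.072242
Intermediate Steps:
X(-82)/K + L/(-45906) = 213/36438 - 3048/(-45906) = 213*(1/36438) - 3048*(-1/45906) = 71/12146 + 508/7651 = 6713389/92929046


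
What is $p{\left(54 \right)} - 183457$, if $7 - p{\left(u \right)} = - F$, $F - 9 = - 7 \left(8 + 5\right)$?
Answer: $-183532$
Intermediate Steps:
$F = -82$ ($F = 9 - 7 \left(8 + 5\right) = 9 - 91 = -82$)
$p{\left(u \right)} = -75$ ($p{\left(u \right)} = 7 - \left(-1\right) \left(-82\right) = 7 - 82 = -75$)
$p{\left(54 \right)} - 183457 = -75 - 183457 = -183532$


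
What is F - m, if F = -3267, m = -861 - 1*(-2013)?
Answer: -4419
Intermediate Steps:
m = 1152 (m = -861 + 2013 = 1152)
F - m = -3267 - 1*1152 = -3267 - 1152 = -4419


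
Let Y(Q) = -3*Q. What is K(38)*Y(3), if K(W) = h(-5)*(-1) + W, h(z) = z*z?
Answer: -117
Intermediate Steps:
h(z) = z²
K(W) = -25 + W (K(W) = (-5)²*(-1) + W = 25*(-1) + W = -25 + W)
K(38)*Y(3) = (-25 + 38)*(-3*3) = 13*(-9) = -117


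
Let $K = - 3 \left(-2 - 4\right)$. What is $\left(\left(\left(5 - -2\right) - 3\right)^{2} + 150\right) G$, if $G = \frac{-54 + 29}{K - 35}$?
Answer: $\frac{4150}{17} \approx 244.12$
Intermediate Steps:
$K = 18$ ($K = \left(-3\right) \left(-6\right) = 18$)
$G = \frac{25}{17}$ ($G = \frac{-54 + 29}{18 - 35} = - \frac{25}{-17} = \left(-25\right) \left(- \frac{1}{17}\right) = \frac{25}{17} \approx 1.4706$)
$\left(\left(\left(5 - -2\right) - 3\right)^{2} + 150\right) G = \left(\left(\left(5 - -2\right) - 3\right)^{2} + 150\right) \frac{25}{17} = \left(\left(\left(5 + 2\right) - 3\right)^{2} + 150\right) \frac{25}{17} = \left(\left(7 - 3\right)^{2} + 150\right) \frac{25}{17} = \left(4^{2} + 150\right) \frac{25}{17} = \left(16 + 150\right) \frac{25}{17} = 166 \cdot \frac{25}{17} = \frac{4150}{17}$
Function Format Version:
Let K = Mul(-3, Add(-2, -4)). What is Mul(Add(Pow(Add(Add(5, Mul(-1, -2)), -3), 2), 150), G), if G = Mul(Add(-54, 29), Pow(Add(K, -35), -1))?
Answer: Rational(4150, 17) ≈ 244.12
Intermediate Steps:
K = 18 (K = Mul(-3, -6) = 18)
G = Rational(25, 17) (G = Mul(Add(-54, 29), Pow(Add(18, -35), -1)) = Mul(-25, Pow(-17, -1)) = Mul(-25, Rational(-1, 17)) = Rational(25, 17) ≈ 1.4706)
Mul(Add(Pow(Add(Add(5, Mul(-1, -2)), -3), 2), 150), G) = Mul(Add(Pow(Add(Add(5, Mul(-1, -2)), -3), 2), 150), Rational(25, 17)) = Mul(Add(Pow(Add(Add(5, 2), -3), 2), 150), Rational(25, 17)) = Mul(Add(Pow(Add(7, -3), 2), 150), Rational(25, 17)) = Mul(Add(Pow(4, 2), 150), Rational(25, 17)) = Mul(Add(16, 150), Rational(25, 17)) = Mul(166, Rational(25, 17)) = Rational(4150, 17)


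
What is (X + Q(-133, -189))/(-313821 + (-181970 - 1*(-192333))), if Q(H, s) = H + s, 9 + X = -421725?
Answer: 211028/151729 ≈ 1.3908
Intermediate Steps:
X = -421734 (X = -9 - 421725 = -421734)
(X + Q(-133, -189))/(-313821 + (-181970 - 1*(-192333))) = (-421734 + (-133 - 189))/(-313821 + (-181970 - 1*(-192333))) = (-421734 - 322)/(-313821 + (-181970 + 192333)) = -422056/(-313821 + 10363) = -422056/(-303458) = -422056*(-1/303458) = 211028/151729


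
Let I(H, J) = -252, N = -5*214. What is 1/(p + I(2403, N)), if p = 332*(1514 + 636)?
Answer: 1/713548 ≈ 1.4014e-6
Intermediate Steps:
N = -1070
p = 713800 (p = 332*2150 = 713800)
1/(p + I(2403, N)) = 1/(713800 - 252) = 1/713548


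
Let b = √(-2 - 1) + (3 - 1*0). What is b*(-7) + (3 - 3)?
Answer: -21 - 7*I*√3 ≈ -21.0 - 12.124*I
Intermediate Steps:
b = 3 + I*√3 (b = √(-3) + (3 + 0) = I*√3 + 3 = 3 + I*√3 ≈ 3.0 + 1.732*I)
b*(-7) + (3 - 3) = (3 + I*√3)*(-7) + (3 - 3) = (-21 - 7*I*√3) + 0 = -21 - 7*I*√3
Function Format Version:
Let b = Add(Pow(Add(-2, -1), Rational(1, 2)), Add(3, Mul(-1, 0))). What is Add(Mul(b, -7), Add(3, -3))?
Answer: Add(-21, Mul(-7, I, Pow(3, Rational(1, 2)))) ≈ Add(-21.000, Mul(-12.124, I))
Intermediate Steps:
b = Add(3, Mul(I, Pow(3, Rational(1, 2)))) (b = Add(Pow(-3, Rational(1, 2)), Add(3, 0)) = Add(Mul(I, Pow(3, Rational(1, 2))), 3) = Add(3, Mul(I, Pow(3, Rational(1, 2)))) ≈ Add(3.0000, Mul(1.7320, I)))
Add(Mul(b, -7), Add(3, -3)) = Add(Mul(Add(3, Mul(I, Pow(3, Rational(1, 2)))), -7), Add(3, -3)) = Add(Add(-21, Mul(-7, I, Pow(3, Rational(1, 2)))), 0) = Add(-21, Mul(-7, I, Pow(3, Rational(1, 2))))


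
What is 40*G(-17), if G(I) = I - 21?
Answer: -1520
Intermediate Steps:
G(I) = -21 + I
40*G(-17) = 40*(-21 - 17) = 40*(-38) = -1520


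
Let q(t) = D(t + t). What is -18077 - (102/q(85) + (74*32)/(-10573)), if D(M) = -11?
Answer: -2101304837/116303 ≈ -18068.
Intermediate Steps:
q(t) = -11
-18077 - (102/q(85) + (74*32)/(-10573)) = -18077 - (102/(-11) + (74*32)/(-10573)) = -18077 - (102*(-1/11) + 2368*(-1/10573)) = -18077 - (-102/11 - 2368/10573) = -18077 - 1*(-1104494/116303) = -18077 + 1104494/116303 = -2101304837/116303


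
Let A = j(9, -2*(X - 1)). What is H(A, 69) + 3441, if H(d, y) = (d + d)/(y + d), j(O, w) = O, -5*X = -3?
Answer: 44736/13 ≈ 3441.2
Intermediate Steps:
X = ⅗ (X = -⅕*(-3) = ⅗ ≈ 0.60000)
A = 9
H(d, y) = 2*d/(d + y) (H(d, y) = (2*d)/(d + y) = 2*d/(d + y))
H(A, 69) + 3441 = 2*9/(9 + 69) + 3441 = 2*9/78 + 3441 = 2*9*(1/78) + 3441 = 3/13 + 3441 = 44736/13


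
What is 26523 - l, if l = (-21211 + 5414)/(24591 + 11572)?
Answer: 959167046/36163 ≈ 26523.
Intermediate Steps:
l = -15797/36163 ≈ -0.43683
26523 - l = 26523 - 1*(-15797/36163) = 26523 + 15797/36163 = 959167046/36163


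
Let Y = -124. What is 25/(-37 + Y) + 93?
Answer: 14948/161 ≈ 92.845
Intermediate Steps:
25/(-37 + Y) + 93 = 25/(-37 - 124) + 93 = 25/(-161) + 93 = -1/161*25 + 93 = -25/161 + 93 = 14948/161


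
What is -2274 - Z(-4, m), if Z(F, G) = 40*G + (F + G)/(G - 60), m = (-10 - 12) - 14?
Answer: -10013/12 ≈ -834.42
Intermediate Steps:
m = -36 (m = -22 - 14 = -36)
Z(F, G) = 40*G + (F + G)/(-60 + G)
-2274 - Z(-4, m) = -2274 - (-4 - 2399*(-36) + 40*(-36)**2)/(-60 - 36) = -2274 - (-4 + 86364 + 40*1296)/(-96) = -2274 - (-1)*(-4 + 86364 + 51840)/96 = -2274 - (-1)*138200/96 = -2274 - 1*(-17275/12) = -2274 + 17275/12 = -10013/12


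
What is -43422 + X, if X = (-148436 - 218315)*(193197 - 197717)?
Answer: 1657671098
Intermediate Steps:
X = 1657714520 (X = -366751*(-4520) = 1657714520)
-43422 + X = -43422 + 1657714520 = 1657671098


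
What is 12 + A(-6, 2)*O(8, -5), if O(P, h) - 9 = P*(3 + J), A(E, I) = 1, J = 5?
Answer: 85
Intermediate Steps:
O(P, h) = 9 + 8*P (O(P, h) = 9 + P*(3 + 5) = 9 + P*8 = 9 + 8*P)
12 + A(-6, 2)*O(8, -5) = 12 + 1*(9 + 8*8) = 12 + 1*(9 + 64) = 12 + 1*73 = 12 + 73 = 85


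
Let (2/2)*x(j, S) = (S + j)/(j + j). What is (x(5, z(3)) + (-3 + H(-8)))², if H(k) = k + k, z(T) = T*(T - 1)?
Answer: 32041/100 ≈ 320.41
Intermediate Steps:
z(T) = T*(-1 + T)
x(j, S) = (S + j)/(2*j) (x(j, S) = (S + j)/(j + j) = (S + j)/((2*j)) = (S + j)*(1/(2*j)) = (S + j)/(2*j))
H(k) = 2*k
(x(5, z(3)) + (-3 + H(-8)))² = ((½)*(3*(-1 + 3) + 5)/5 + (-3 + 2*(-8)))² = ((½)*(⅕)*(3*2 + 5) + (-3 - 16))² = ((½)*(⅕)*(6 + 5) - 19)² = ((½)*(⅕)*11 - 19)² = (11/10 - 19)² = (-179/10)² = 32041/100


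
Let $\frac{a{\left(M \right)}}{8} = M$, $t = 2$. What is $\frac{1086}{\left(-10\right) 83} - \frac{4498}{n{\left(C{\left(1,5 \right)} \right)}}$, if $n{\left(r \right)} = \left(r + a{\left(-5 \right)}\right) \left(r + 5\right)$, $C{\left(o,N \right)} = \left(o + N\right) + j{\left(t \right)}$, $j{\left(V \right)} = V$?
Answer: $\frac{63107}{6640} \approx 9.5041$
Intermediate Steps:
$a{\left(M \right)} = 8 M$
$C{\left(o,N \right)} = 2 + N + o$ ($C{\left(o,N \right)} = \left(o + N\right) + 2 = \left(N + o\right) + 2 = 2 + N + o$)
$n{\left(r \right)} = \left(-40 + r\right) \left(5 + r\right)$ ($n{\left(r \right)} = \left(r + 8 \left(-5\right)\right) \left(r + 5\right) = \left(r - 40\right) \left(5 + r\right) = \left(-40 + r\right) \left(5 + r\right)$)
$\frac{1086}{\left(-10\right) 83} - \frac{4498}{n{\left(C{\left(1,5 \right)} \right)}} = \frac{1086}{\left(-10\right) 83} - \frac{4498}{-200 + \left(2 + 5 + 1\right)^{2} - 35 \left(2 + 5 + 1\right)} = \frac{1086}{-830} - \frac{4498}{-200 + 8^{2} - 280} = 1086 \left(- \frac{1}{830}\right) - \frac{4498}{-200 + 64 - 280} = - \frac{543}{415} - \frac{4498}{-416} = - \frac{543}{415} - - \frac{173}{16} = - \frac{543}{415} + \frac{173}{16} = \frac{63107}{6640}$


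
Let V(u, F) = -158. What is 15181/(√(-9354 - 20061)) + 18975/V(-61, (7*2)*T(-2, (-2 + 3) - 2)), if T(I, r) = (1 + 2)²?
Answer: -18975/158 - 15181*I*√29415/29415 ≈ -120.09 - 88.515*I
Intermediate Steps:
T(I, r) = 9 (T(I, r) = 3² = 9)
15181/(√(-9354 - 20061)) + 18975/V(-61, (7*2)*T(-2, (-2 + 3) - 2)) = 15181/(√(-9354 - 20061)) + 18975/(-158) = 15181/(√(-29415)) + 18975*(-1/158) = 15181/((I*√29415)) - 18975/158 = 15181*(-I*√29415/29415) - 18975/158 = -15181*I*√29415/29415 - 18975/158 = -18975/158 - 15181*I*√29415/29415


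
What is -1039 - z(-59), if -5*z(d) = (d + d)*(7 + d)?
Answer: 941/5 ≈ 188.20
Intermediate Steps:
z(d) = -2*d*(7 + d)/5 (z(d) = -(d + d)*(7 + d)/5 = -2*d*(7 + d)/5)
-1039 - z(-59) = -1039 - (-2)*(-59)*(7 - 59)/5 = -1039 - (-2)*(-59)*(-52)/5 = -1039 - 1*(-6136/5) = -1039 + 6136/5 = 941/5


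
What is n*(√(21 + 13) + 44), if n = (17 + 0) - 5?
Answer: 528 + 12*√34 ≈ 597.97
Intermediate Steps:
n = 12 (n = 17 - 5 = 12)
n*(√(21 + 13) + 44) = 12*(√(21 + 13) + 44) = 12*(√34 + 44) = 12*(44 + √34) = 528 + 12*√34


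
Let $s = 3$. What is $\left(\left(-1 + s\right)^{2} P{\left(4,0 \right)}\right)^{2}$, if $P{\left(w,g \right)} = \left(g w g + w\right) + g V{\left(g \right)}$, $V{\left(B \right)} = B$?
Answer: $256$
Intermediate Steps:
$P{\left(w,g \right)} = w + g^{2} + w g^{2}$ ($P{\left(w,g \right)} = \left(g w g + w\right) + g g = \left(w g^{2} + w\right) + g^{2} = \left(w + w g^{2}\right) + g^{2} = w + g^{2} + w g^{2}$)
$\left(\left(-1 + s\right)^{2} P{\left(4,0 \right)}\right)^{2} = \left(\left(-1 + 3\right)^{2} \left(4 + 0^{2} + 4 \cdot 0^{2}\right)\right)^{2} = \left(2^{2} \left(4 + 0 + 4 \cdot 0\right)\right)^{2} = \left(4 \left(4 + 0 + 0\right)\right)^{2} = \left(4 \cdot 4\right)^{2} = 16^{2} = 256$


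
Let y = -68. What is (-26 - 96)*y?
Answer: 8296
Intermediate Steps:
(-26 - 96)*y = (-26 - 96)*(-68) = -122*(-68) = 8296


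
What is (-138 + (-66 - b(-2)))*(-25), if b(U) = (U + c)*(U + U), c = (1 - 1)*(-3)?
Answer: 5300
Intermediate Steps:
c = 0 (c = 0*(-3) = 0)
b(U) = 2*U² (b(U) = (U + 0)*(U + U) = U*(2*U) = 2*U²)
(-138 + (-66 - b(-2)))*(-25) = (-138 + (-66 - 2*(-2)²))*(-25) = (-138 + (-66 - 2*4))*(-25) = (-138 + (-66 - 1*8))*(-25) = (-138 + (-66 - 8))*(-25) = (-138 - 74)*(-25) = -212*(-25) = 5300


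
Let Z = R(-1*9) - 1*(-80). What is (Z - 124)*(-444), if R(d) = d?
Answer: 23532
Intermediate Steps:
Z = 71 (Z = -1*9 - 1*(-80) = -9 + 80 = 71)
(Z - 124)*(-444) = (71 - 124)*(-444) = -53*(-444) = 23532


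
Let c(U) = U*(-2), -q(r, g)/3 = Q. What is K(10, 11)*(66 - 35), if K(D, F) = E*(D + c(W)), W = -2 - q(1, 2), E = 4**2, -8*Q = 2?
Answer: 7688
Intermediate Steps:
Q = -1/4 (Q = -1/8*2 = -1/4 ≈ -0.25000)
q(r, g) = 3/4 (q(r, g) = -3*(-1/4) = 3/4)
E = 16
W = -11/4 (W = -2 - 1*3/4 = -2 - 3/4 = -11/4 ≈ -2.7500)
c(U) = -2*U
K(D, F) = 88 + 16*D (K(D, F) = 16*(D - 2*(-11/4)) = 16*(D + 11/2) = 16*(11/2 + D) = 88 + 16*D)
K(10, 11)*(66 - 35) = (88 + 16*10)*(66 - 35) = (88 + 160)*31 = 248*31 = 7688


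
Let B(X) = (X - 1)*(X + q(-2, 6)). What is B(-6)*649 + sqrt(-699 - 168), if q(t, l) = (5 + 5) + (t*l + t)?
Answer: 45430 + 17*I*sqrt(3) ≈ 45430.0 + 29.445*I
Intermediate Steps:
q(t, l) = 10 + t + l*t (q(t, l) = 10 + (l*t + t) = 10 + (t + l*t) = 10 + t + l*t)
B(X) = (-1 + X)*(-4 + X) (B(X) = (X - 1)*(X + (10 - 2 + 6*(-2))) = (-1 + X)*(X + (10 - 2 - 12)) = (-1 + X)*(X - 4) = (-1 + X)*(-4 + X))
B(-6)*649 + sqrt(-699 - 168) = (4 + (-6)**2 - 5*(-6))*649 + sqrt(-699 - 168) = (4 + 36 + 30)*649 + sqrt(-867) = 70*649 + 17*I*sqrt(3) = 45430 + 17*I*sqrt(3)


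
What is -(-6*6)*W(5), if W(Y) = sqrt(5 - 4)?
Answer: 36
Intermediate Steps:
W(Y) = 1 (W(Y) = sqrt(1) = 1)
-(-6*6)*W(5) = -(-6*6) = -(-36) = -1*(-36) = 36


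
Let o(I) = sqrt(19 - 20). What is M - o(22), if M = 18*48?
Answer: 864 - I ≈ 864.0 - 1.0*I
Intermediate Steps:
M = 864
o(I) = I (o(I) = sqrt(-1) = I)
M - o(22) = 864 - I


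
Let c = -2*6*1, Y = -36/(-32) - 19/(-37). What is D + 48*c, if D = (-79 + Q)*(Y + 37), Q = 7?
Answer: -124245/37 ≈ -3358.0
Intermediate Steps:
Y = 485/296 (Y = -36*(-1/32) - 19*(-1/37) = 9/8 + 19/37 = 485/296 ≈ 1.6385)
D = -102933/37 (D = (-79 + 7)*(485/296 + 37) = -72*11437/296 = -102933/37 ≈ -2782.0)
c = -12 (c = -12*1 = -12)
D + 48*c = -102933/37 + 48*(-12) = -102933/37 - 576 = -124245/37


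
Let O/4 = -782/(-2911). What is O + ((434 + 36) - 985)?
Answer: -1496037/2911 ≈ -513.93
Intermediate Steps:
O = 3128/2911 (O = 4*(-782/(-2911)) = 4*(-782*(-1/2911)) = 4*(782/2911) = 3128/2911 ≈ 1.0745)
O + ((434 + 36) - 985) = 3128/2911 + ((434 + 36) - 985) = 3128/2911 + (470 - 985) = 3128/2911 - 515 = -1496037/2911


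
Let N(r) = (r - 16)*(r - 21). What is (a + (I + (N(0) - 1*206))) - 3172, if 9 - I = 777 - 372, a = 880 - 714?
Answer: -3272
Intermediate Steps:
a = 166
N(r) = (-21 + r)*(-16 + r) (N(r) = (-16 + r)*(-21 + r) = (-21 + r)*(-16 + r))
I = -396 (I = 9 - (777 - 372) = 9 - 1*405 = 9 - 405 = -396)
(a + (I + (N(0) - 1*206))) - 3172 = (166 + (-396 + ((336 + 0² - 37*0) - 1*206))) - 3172 = (166 + (-396 + ((336 + 0 + 0) - 206))) - 3172 = (166 + (-396 + (336 - 206))) - 3172 = (166 + (-396 + 130)) - 3172 = (166 - 266) - 3172 = -100 - 3172 = -3272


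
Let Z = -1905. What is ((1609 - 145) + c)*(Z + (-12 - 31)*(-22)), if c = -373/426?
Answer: -597736069/426 ≈ -1.4031e+6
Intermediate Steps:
c = -373/426 (c = -373*1/426 = -373/426 ≈ -0.87559)
((1609 - 145) + c)*(Z + (-12 - 31)*(-22)) = ((1609 - 145) - 373/426)*(-1905 + (-12 - 31)*(-22)) = (1464 - 373/426)*(-1905 - 43*(-22)) = 623291*(-1905 + 946)/426 = (623291/426)*(-959) = -597736069/426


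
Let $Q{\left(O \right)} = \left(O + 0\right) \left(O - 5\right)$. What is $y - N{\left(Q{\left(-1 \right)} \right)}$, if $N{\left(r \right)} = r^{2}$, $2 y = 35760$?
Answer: $17844$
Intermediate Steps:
$Q{\left(O \right)} = O \left(-5 + O\right)$
$y = 17880$ ($y = \frac{1}{2} \cdot 35760 = 17880$)
$y - N{\left(Q{\left(-1 \right)} \right)} = 17880 - \left(- (-5 - 1)\right)^{2} = 17880 - \left(\left(-1\right) \left(-6\right)\right)^{2} = 17880 - 6^{2} = 17880 - 36 = 17844$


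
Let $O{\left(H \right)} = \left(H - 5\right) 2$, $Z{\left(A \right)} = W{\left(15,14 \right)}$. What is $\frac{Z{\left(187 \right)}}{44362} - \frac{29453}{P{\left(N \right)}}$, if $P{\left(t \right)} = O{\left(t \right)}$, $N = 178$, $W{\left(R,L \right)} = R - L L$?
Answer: $- \frac{326664153}{3837313} \approx -85.128$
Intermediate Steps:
$W{\left(R,L \right)} = R - L^{2}$
$Z{\left(A \right)} = -181$ ($Z{\left(A \right)} = 15 - 14^{2} = 15 - 196 = -181$)
$O{\left(H \right)} = -10 + 2 H$ ($O{\left(H \right)} = \left(-5 + H\right) 2 = -10 + 2 H$)
$P{\left(t \right)} = -10 + 2 t$
$\frac{Z{\left(187 \right)}}{44362} - \frac{29453}{P{\left(N \right)}} = - \frac{181}{44362} - \frac{29453}{-10 + 2 \cdot 178} = \left(-181\right) \frac{1}{44362} - \frac{29453}{-10 + 356} = - \frac{181}{44362} - \frac{29453}{346} = - \frac{326664153}{3837313}$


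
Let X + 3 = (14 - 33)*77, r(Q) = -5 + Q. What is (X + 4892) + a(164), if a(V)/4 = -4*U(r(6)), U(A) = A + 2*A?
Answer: 3378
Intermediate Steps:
U(A) = 3*A
X = -1466 (X = -3 + (14 - 33)*77 = -3 - 19*77 = -3 - 1463 = -1466)
a(V) = -48 (a(V) = 4*(-12*(-5 + 6)) = 4*(-12) = -48)
(X + 4892) + a(164) = (-1466 + 4892) - 48 = 3426 - 48 = 3378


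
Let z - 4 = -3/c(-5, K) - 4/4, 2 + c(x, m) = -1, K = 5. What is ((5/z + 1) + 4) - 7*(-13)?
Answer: 389/4 ≈ 97.250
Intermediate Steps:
c(x, m) = -3 (c(x, m) = -2 - 1 = -3)
z = 4 (z = 4 + (-3/(-3) - 4/4) = 4 + (-3*(-⅓) - 4*¼) = 4 + (1 - 1) = 4 + 0 = 4)
((5/z + 1) + 4) - 7*(-13) = ((5/4 + 1) + 4) - 7*(-13) = ((5*(¼) + 1) + 4) + 91 = ((5/4 + 1) + 4) + 91 = (9/4 + 4) + 91 = 25/4 + 91 = 389/4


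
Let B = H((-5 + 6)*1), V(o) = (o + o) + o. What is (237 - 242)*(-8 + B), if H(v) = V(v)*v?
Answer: 25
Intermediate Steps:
V(o) = 3*o (V(o) = 2*o + o = 3*o)
H(v) = 3*v² (H(v) = (3*v)*v = 3*v²)
B = 3 (B = 3*((-5 + 6)*1)² = 3*(1*1)² = 3*1² = 3*1 = 3)
(237 - 242)*(-8 + B) = (237 - 242)*(-8 + 3) = -5*(-5) = 25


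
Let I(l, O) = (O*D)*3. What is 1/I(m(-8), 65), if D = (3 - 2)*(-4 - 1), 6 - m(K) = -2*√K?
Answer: -1/975 ≈ -0.0010256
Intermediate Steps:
m(K) = 6 + 2*√K (m(K) = 6 - (-2)*√K = 6 + 2*√K)
D = -5 (D = 1*(-5) = -5)
I(l, O) = -15*O (I(l, O) = (O*(-5))*3 = -5*O*3 = -15*O)
1/I(m(-8), 65) = 1/(-15*65) = 1/(-975) = -1/975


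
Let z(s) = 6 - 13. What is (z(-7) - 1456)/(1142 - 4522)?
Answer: 1463/3380 ≈ 0.43284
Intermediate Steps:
z(s) = -7
(z(-7) - 1456)/(1142 - 4522) = (-7 - 1456)/(1142 - 4522) = -1463/(-3380) = -1463*(-1/3380) = 1463/3380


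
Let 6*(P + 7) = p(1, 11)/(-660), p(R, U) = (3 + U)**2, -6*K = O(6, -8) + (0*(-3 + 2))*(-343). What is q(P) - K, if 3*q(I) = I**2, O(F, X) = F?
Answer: 51646741/2940300 ≈ 17.565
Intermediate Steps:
K = -1 (K = -(6 + (0*(-3 + 2))*(-343))/6 = -(6 + (0*(-1))*(-343))/6 = -(6 + 0*(-343))/6 = -(6 + 0)/6 = -1/6*6 = -1)
P = -6979/990 (P = -7 + ((3 + 11)**2/(-660))/6 = -7 + (14**2*(-1/660))/6 = -7 + (196*(-1/660))/6 = -7 + (1/6)*(-49/165) = -7 - 49/990 = -6979/990 ≈ -7.0495)
q(I) = I**2/3
q(P) - K = (-6979/990)**2/3 - 1*(-1) = (1/3)*(48706441/980100) + 1 = 48706441/2940300 + 1 = 51646741/2940300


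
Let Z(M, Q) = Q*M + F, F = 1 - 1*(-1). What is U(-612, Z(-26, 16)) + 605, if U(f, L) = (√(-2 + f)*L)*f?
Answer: 605 + 253368*I*√614 ≈ 605.0 + 6.2782e+6*I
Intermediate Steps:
F = 2 (F = 1 + 1 = 2)
Z(M, Q) = 2 + M*Q (Z(M, Q) = Q*M + 2 = M*Q + 2 = 2 + M*Q)
U(f, L) = L*f*√(-2 + f) (U(f, L) = (L*√(-2 + f))*f = L*f*√(-2 + f))
U(-612, Z(-26, 16)) + 605 = (2 - 26*16)*(-612)*√(-2 - 612) + 605 = (2 - 416)*(-612)*√(-614) + 605 = -414*(-612)*I*√614 + 605 = 253368*I*√614 + 605 = 605 + 253368*I*√614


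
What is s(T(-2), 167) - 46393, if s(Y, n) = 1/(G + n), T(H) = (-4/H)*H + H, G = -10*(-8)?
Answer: -11459070/247 ≈ -46393.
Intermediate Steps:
G = 80
T(H) = -4 + H
s(Y, n) = 1/(80 + n)
s(T(-2), 167) - 46393 = 1/(80 + 167) - 46393 = 1/247 - 46393 = -11459070/247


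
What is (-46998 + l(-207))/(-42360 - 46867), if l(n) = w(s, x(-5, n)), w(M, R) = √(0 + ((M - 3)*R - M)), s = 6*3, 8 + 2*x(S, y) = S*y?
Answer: 46998/89227 - √30738/178454 ≈ 0.52574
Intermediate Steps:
x(S, y) = -4 + S*y/2 (x(S, y) = -4 + (S*y)/2 = -4 + S*y/2)
s = 18
w(M, R) = √(-M + R*(-3 + M)) (w(M, R) = √(0 + ((-3 + M)*R - M)) = √(0 + (R*(-3 + M) - M)) = √(0 + (-M + R*(-3 + M))) = √(-M + R*(-3 + M)))
l(n) = √(-78 - 75*n/2) (l(n) = √(-1*18 - 3*(-4 + (½)*(-5)*n) + 18*(-4 + (½)*(-5)*n)) = √(-18 - 3*(-4 - 5*n/2) + 18*(-4 - 5*n/2)) = √(-18 + (12 + 15*n/2) + (-72 - 45*n)) = √(-78 - 75*n/2))
(-46998 + l(-207))/(-42360 - 46867) = (-46998 + √(-312 - 150*(-207))/2)/(-42360 - 46867) = (-46998 + √(-312 + 31050)/2)/(-89227) = (-46998 + √30738/2)*(-1/89227) = 46998/89227 - √30738/178454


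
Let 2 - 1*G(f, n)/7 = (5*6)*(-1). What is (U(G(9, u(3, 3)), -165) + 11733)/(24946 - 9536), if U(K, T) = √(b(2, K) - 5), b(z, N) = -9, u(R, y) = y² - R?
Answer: 11733/15410 + I*√14/15410 ≈ 0.76139 + 0.00024281*I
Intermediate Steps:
G(f, n) = 224 (G(f, n) = 14 - 7*5*6*(-1) = 14 - 210*(-1) = 14 - 7*(-30) = 14 + 210 = 224)
U(K, T) = I*√14 (U(K, T) = √(-9 - 5) = √(-14) = I*√14)
(U(G(9, u(3, 3)), -165) + 11733)/(24946 - 9536) = (I*√14 + 11733)/(24946 - 9536) = (11733 + I*√14)/15410 = (11733 + I*√14)*(1/15410) = 11733/15410 + I*√14/15410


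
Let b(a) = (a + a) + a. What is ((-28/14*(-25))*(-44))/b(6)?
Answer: -1100/9 ≈ -122.22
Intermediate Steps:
b(a) = 3*a (b(a) = 2*a + a = 3*a)
((-28/14*(-25))*(-44))/b(6) = ((-28/14*(-25))*(-44))/((3*6)) = ((-28*1/14*(-25))*(-44))/18 = (-2*(-25)*(-44))*(1/18) = (50*(-44))*(1/18) = -2200*1/18 = -1100/9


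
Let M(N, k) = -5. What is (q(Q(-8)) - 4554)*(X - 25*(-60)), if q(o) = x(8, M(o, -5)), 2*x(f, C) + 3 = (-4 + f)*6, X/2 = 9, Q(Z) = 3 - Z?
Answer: -6897033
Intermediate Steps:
X = 18 (X = 2*9 = 18)
x(f, C) = -27/2 + 3*f (x(f, C) = -3/2 + ((-4 + f)*6)/2 = -3/2 + (-24 + 6*f)/2 = -3/2 + (-12 + 3*f) = -27/2 + 3*f)
q(o) = 21/2 (q(o) = -27/2 + 3*8 = -27/2 + 24 = 21/2)
(q(Q(-8)) - 4554)*(X - 25*(-60)) = (21/2 - 4554)*(18 - 25*(-60)) = -9087*(18 + 1500)/2 = -9087/2*1518 = -6897033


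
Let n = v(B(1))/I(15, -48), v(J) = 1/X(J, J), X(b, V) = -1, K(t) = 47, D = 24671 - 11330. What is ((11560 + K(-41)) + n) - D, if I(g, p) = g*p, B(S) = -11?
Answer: -1248479/720 ≈ -1734.0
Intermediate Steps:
D = 13341
v(J) = -1 (v(J) = 1/(-1) = -1)
n = 1/720 (n = -1/(15*(-48)) = -1/(-720) = -1*(-1/720) = 1/720 ≈ 0.0013889)
((11560 + K(-41)) + n) - D = ((11560 + 47) + 1/720) - 1*13341 = (11607 + 1/720) - 13341 = 8357041/720 - 13341 = -1248479/720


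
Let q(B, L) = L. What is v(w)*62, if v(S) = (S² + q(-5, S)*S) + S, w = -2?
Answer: 372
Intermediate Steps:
v(S) = S + 2*S² (v(S) = (S² + S*S) + S = (S² + S²) + S = 2*S² + S = S + 2*S²)
v(w)*62 = -2*(1 + 2*(-2))*62 = -2*(1 - 4)*62 = -2*(-3)*62 = 6*62 = 372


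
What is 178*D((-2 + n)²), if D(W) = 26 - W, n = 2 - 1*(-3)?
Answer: 3026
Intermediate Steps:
n = 5 (n = 2 + 3 = 5)
178*D((-2 + n)²) = 178*(26 - (-2 + 5)²) = 178*(26 - 1*3²) = 178*(26 - 1*9) = 178*(26 - 9) = 178*17 = 3026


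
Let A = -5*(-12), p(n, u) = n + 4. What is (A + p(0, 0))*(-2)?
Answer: -128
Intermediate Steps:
p(n, u) = 4 + n
A = 60
(A + p(0, 0))*(-2) = (60 + (4 + 0))*(-2) = (60 + 4)*(-2) = 64*(-2) = -128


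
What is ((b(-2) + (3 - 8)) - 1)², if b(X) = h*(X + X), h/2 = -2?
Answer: 100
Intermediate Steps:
h = -4 (h = 2*(-2) = -4)
b(X) = -8*X (b(X) = -4*(X + X) = -8*X)
((b(-2) + (3 - 8)) - 1)² = ((-8*(-2) + (3 - 8)) - 1)² = ((16 - 5) - 1)² = (11 - 1)² = 10² = 100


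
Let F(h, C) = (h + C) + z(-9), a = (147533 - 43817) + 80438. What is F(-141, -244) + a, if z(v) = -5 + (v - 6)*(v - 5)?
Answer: 183974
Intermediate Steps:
a = 184154 (a = 103716 + 80438 = 184154)
z(v) = -5 + (-6 + v)*(-5 + v)
F(h, C) = 205 + C + h (F(h, C) = (h + C) + (25 + (-9)² - 11*(-9)) = (C + h) + (25 + 81 + 99) = (C + h) + 205 = 205 + C + h)
F(-141, -244) + a = (205 - 244 - 141) + 184154 = -180 + 184154 = 183974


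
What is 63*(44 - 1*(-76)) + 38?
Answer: 7598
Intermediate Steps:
63*(44 - 1*(-76)) + 38 = 63*(44 + 76) + 38 = 63*120 + 38 = 7560 + 38 = 7598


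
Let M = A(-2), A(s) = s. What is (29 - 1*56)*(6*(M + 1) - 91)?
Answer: 2619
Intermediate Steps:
M = -2
(29 - 1*56)*(6*(M + 1) - 91) = (29 - 1*56)*(6*(-2 + 1) - 91) = (29 - 56)*(6*(-1) - 91) = -27*(-6 - 91) = -27*(-97) = 2619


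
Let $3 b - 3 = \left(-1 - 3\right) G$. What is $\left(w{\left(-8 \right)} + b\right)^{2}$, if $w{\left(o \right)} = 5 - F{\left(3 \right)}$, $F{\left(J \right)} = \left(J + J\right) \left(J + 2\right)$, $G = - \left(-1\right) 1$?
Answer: $\frac{5776}{9} \approx 641.78$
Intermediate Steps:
$G = 1$ ($G = \left(-1\right) \left(-1\right) = 1$)
$F{\left(J \right)} = 2 J \left(2 + J\right)$
$b = - \frac{1}{3}$ ($b = 1 + \frac{\left(-1 - 3\right) 1}{3} = 1 + \frac{\left(-4\right) 1}{3} = 1 + \frac{1}{3} \left(-4\right) = 1 - \frac{4}{3} = - \frac{1}{3} \approx -0.33333$)
$w{\left(o \right)} = -25$ ($w{\left(o \right)} = 5 - 2 \cdot 3 \left(2 + 3\right) = 5 - 2 \cdot 3 \cdot 5 = 5 - 30 = -25$)
$\left(w{\left(-8 \right)} + b\right)^{2} = \left(-25 - \frac{1}{3}\right)^{2} = \left(- \frac{76}{3}\right)^{2} = \frac{5776}{9}$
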